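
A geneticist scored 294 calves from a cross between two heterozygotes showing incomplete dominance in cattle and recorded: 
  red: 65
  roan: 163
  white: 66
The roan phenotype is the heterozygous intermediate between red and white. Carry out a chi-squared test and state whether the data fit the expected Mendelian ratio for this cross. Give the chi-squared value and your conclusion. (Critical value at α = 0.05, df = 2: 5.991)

3.490; consistent

With incomplete dominance, a heterozygote × heterozygote cross gives a 1:2:1 phenotypic ratio.
Expected counts for N = 294 under a 1:2:1 ratio (total parts = 4):
  red: 294 × 1/4 = 73.5
  roan: 294 × 2/4 = 147
  white: 294 × 1/4 = 73.5
χ² = Σ (O − E)² / E
  red: (65 − 73.5)² / 73.5 = 0.9830
  roan: (163 − 147)² / 147 = 1.7415
  white: (66 − 73.5)² / 73.5 = 0.7653
χ² = 0.9830 + 1.7415 + 0.7653 = 3.4898 ≈ 3.490
Degrees of freedom = 3 − 1 = 2; critical value at α = 0.05 is 5.991.
Since 3.490 < 5.991, we fail to reject the null hypothesis — the data are consistent with the 1:2:1 ratio.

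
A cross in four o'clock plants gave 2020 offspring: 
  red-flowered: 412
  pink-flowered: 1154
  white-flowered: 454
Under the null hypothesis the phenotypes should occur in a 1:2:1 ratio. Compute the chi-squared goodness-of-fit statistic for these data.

42.808

The 1:2:1 ratio has 4 parts, so with N = 2020 the expected counts are:
  red-flowered: 2020 × 1/4 = 505
  pink-flowered: 2020 × 2/4 = 1010
  white-flowered: 2020 × 1/4 = 505
χ² = Σ (O − E)² / E
  red-flowered: (412 − 505)² / 505 = 17.1267
  pink-flowered: (1154 − 1010)² / 1010 = 20.5307
  white-flowered: (454 − 505)² / 505 = 5.1505
χ² = 17.1267 + 20.5307 + 5.1505 = 42.8079 ≈ 42.808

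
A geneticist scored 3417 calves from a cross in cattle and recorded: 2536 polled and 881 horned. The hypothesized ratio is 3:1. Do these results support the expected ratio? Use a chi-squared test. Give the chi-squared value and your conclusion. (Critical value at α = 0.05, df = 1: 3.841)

Expected counts for N = 3417 under a 3:1 ratio (total parts = 4):
  polled: 3417 × 3/4 = 2562.75
  horned: 3417 × 1/4 = 854.25
χ² = Σ (O − E)² / E
  polled: (2536 − 2562.75)² / 2562.75 = 0.2792
  horned: (881 − 854.25)² / 854.25 = 0.8376
χ² = 0.2792 + 0.8376 = 1.1168 ≈ 1.117
Degrees of freedom = 2 − 1 = 1; critical value at α = 0.05 is 3.841.
Since 1.117 < 3.841, we fail to reject the null hypothesis — the data are consistent with the 3:1 ratio.

1.117; consistent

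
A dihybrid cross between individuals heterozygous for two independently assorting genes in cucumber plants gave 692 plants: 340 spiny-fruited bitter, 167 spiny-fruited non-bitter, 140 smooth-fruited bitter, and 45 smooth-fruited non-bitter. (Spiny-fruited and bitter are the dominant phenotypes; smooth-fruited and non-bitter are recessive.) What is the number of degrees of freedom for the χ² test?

A dihybrid F₂ with independent assortment and complete dominance at both loci gives a 9:3:3:1 phenotypic ratio.
A goodness-of-fit test with 4 phenotype classes has df = 4 − 1 = 3.

3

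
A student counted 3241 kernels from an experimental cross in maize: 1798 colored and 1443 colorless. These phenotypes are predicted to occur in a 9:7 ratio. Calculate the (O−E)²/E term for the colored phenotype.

Total ratio parts = 16. Expected numbers out of 3241:
  colored: 3241 × 9/16 = 1823.0625
  colorless: 3241 × 7/16 = 1417.9375
Contribution of colored: (1798 − 1823.0625)² / 1823.0625 = 0.3445

0.345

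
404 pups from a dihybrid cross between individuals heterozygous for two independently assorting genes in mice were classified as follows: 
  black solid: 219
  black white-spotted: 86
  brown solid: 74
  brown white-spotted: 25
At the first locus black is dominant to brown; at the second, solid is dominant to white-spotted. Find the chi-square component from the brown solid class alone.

A dihybrid F₂ with independent assortment and complete dominance at both loci gives a 9:3:3:1 phenotypic ratio.
Total ratio parts = 16. Expected numbers out of 404:
  black solid: 404 × 9/16 = 227.25
  black white-spotted: 404 × 3/16 = 75.75
  brown solid: 404 × 3/16 = 75.75
  brown white-spotted: 404 × 1/16 = 25.25
Contribution of brown solid: (74 − 75.75)² / 75.75 = 0.0404

0.040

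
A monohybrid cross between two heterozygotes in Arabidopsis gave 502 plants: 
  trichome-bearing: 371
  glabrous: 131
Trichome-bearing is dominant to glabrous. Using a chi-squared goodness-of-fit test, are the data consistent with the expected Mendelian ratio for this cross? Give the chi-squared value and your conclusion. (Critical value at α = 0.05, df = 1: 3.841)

0.321; consistent

For a monohybrid cross between heterozygotes with complete dominance, the expected phenotypic ratio is 3:1.
Expected counts for N = 502 under a 3:1 ratio (total parts = 4):
  trichome-bearing: 502 × 3/4 = 376.5
  glabrous: 502 × 1/4 = 125.5
χ² = Σ (O − E)² / E
  trichome-bearing: (371 − 376.5)² / 376.5 = 0.0803
  glabrous: (131 − 125.5)² / 125.5 = 0.2410
χ² = 0.0803 + 0.2410 = 0.3213 ≈ 0.321
Degrees of freedom = 2 − 1 = 1; critical value at α = 0.05 is 3.841.
Since 0.321 < 3.841, we fail to reject the null hypothesis — the data are consistent with the 3:1 ratio.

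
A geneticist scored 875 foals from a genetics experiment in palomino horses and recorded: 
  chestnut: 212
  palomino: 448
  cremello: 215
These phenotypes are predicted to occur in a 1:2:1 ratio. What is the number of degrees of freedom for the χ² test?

2

A goodness-of-fit test with 3 phenotype classes has df = 3 − 1 = 2.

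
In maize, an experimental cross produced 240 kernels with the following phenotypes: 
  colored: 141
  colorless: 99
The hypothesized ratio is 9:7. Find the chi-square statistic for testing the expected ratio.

Under the 9:7 hypothesis (Σ ratio = 16, N = 240):
  colored: 240 × 9/16 = 135
  colorless: 240 × 7/16 = 105
χ² = Σ (O − E)² / E
  colored: (141 − 135)² / 135 = 0.2667
  colorless: (99 − 105)² / 105 = 0.3429
χ² = 0.2667 + 0.3429 = 0.6096 ≈ 0.610

0.610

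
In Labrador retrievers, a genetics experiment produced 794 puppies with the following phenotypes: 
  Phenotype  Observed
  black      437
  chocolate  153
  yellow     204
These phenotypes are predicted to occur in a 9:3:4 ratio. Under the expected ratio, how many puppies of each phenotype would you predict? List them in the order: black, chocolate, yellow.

446.625, 148.875, 198.5

Under the 9:3:4 hypothesis (Σ ratio = 16, N = 794):
  black: 794 × 9/16 = 446.625
  chocolate: 794 × 3/16 = 148.875
  yellow: 794 × 4/16 = 198.5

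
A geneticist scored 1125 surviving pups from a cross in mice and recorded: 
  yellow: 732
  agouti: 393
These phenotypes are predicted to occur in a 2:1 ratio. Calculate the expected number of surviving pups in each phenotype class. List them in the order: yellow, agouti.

Total ratio parts = 3. Expected numbers out of 1125:
  yellow: 1125 × 2/3 = 750
  agouti: 1125 × 1/3 = 375

750, 375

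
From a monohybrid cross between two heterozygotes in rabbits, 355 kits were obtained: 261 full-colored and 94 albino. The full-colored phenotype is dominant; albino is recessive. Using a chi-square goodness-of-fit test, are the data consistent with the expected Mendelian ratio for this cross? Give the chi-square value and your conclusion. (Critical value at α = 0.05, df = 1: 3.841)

For a monohybrid cross between heterozygotes with complete dominance, the expected phenotypic ratio is 3:1.
The 3:1 ratio has 4 parts, so with N = 355 the expected counts are:
  full-colored: 355 × 3/4 = 266.25
  albino: 355 × 1/4 = 88.75
χ² = Σ (O − E)² / E
  full-colored: (261 − 266.25)² / 266.25 = 0.1035
  albino: (94 − 88.75)² / 88.75 = 0.3106
χ² = 0.1035 + 0.3106 = 0.4141 ≈ 0.414
Degrees of freedom = 2 − 1 = 1; critical value at α = 0.05 is 3.841.
Since 0.414 < 3.841, we fail to reject the null hypothesis — the data are consistent with the 3:1 ratio.

0.414; consistent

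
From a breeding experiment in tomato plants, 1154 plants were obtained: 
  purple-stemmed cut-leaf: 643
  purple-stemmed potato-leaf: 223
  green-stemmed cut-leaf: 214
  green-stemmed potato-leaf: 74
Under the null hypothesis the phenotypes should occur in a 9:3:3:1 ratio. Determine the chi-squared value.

0.335

Total ratio parts = 16. Expected numbers out of 1154:
  purple-stemmed cut-leaf: 1154 × 9/16 = 649.125
  purple-stemmed potato-leaf: 1154 × 3/16 = 216.375
  green-stemmed cut-leaf: 1154 × 3/16 = 216.375
  green-stemmed potato-leaf: 1154 × 1/16 = 72.125
χ² = Σ (O − E)² / E
  purple-stemmed cut-leaf: (643 − 649.125)² / 649.125 = 0.0578
  purple-stemmed potato-leaf: (223 − 216.375)² / 216.375 = 0.2028
  green-stemmed cut-leaf: (214 − 216.375)² / 216.375 = 0.0261
  green-stemmed potato-leaf: (74 − 72.125)² / 72.125 = 0.0487
χ² = 0.0578 + 0.2028 + 0.0261 + 0.0487 = 0.3354 ≈ 0.335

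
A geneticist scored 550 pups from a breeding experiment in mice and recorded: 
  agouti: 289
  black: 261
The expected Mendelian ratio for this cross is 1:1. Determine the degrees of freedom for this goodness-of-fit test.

1

A goodness-of-fit test with 2 phenotype classes has df = 2 − 1 = 1.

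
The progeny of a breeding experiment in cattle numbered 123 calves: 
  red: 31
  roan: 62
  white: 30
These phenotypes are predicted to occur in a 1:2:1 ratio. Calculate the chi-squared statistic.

0.024

The 1:2:1 ratio has 4 parts, so with N = 123 the expected counts are:
  red: 123 × 1/4 = 30.75
  roan: 123 × 2/4 = 61.5
  white: 123 × 1/4 = 30.75
χ² = Σ (O − E)² / E
  red: (31 − 30.75)² / 30.75 = 0.0020
  roan: (62 − 61.5)² / 61.5 = 0.0041
  white: (30 − 30.75)² / 30.75 = 0.0183
χ² = 0.0020 + 0.0041 + 0.0183 = 0.0244 ≈ 0.024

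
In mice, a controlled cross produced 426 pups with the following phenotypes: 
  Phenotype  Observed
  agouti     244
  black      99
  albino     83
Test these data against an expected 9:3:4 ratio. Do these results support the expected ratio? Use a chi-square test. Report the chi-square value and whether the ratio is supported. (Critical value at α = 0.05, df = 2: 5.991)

Under the 9:3:4 hypothesis (Σ ratio = 16, N = 426):
  agouti: 426 × 9/16 = 239.625
  black: 426 × 3/16 = 79.875
  albino: 426 × 4/16 = 106.5
χ² = Σ (O − E)² / E
  agouti: (244 − 239.625)² / 239.625 = 0.0799
  black: (99 − 79.875)² / 79.875 = 4.5792
  albino: (83 − 106.5)² / 106.5 = 5.1854
χ² = 0.0799 + 4.5792 + 5.1854 = 9.8445 ≈ 9.845
Degrees of freedom = 3 − 1 = 2; critical value at α = 0.05 is 5.991.
Since 9.845 > 5.991, we reject the null hypothesis — the data do not fit the 9:3:4 ratio.

9.845; not consistent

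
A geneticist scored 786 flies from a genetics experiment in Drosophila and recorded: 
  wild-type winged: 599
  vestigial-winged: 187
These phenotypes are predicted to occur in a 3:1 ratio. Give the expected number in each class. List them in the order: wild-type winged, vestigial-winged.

Expected counts for N = 786 under a 3:1 ratio (total parts = 4):
  wild-type winged: 786 × 3/4 = 589.5
  vestigial-winged: 786 × 1/4 = 196.5

589.5, 196.5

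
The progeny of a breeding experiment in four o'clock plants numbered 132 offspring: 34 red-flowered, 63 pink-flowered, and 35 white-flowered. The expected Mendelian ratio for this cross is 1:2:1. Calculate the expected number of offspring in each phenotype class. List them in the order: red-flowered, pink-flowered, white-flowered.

Under the 1:2:1 hypothesis (Σ ratio = 4, N = 132):
  red-flowered: 132 × 1/4 = 33
  pink-flowered: 132 × 2/4 = 66
  white-flowered: 132 × 1/4 = 33

33, 66, 33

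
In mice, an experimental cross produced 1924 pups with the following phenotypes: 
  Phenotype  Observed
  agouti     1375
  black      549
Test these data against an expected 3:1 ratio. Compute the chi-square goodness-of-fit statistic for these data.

Expected counts for N = 1924 under a 3:1 ratio (total parts = 4):
  agouti: 1924 × 3/4 = 1443
  black: 1924 × 1/4 = 481
χ² = Σ (O − E)² / E
  agouti: (1375 − 1443)² / 1443 = 3.2044
  black: (549 − 481)² / 481 = 9.6133
χ² = 3.2044 + 9.6133 = 12.8177 ≈ 12.818

12.818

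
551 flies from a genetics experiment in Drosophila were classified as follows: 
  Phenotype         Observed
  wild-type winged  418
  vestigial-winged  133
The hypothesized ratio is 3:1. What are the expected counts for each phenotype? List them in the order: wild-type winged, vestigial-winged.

Total ratio parts = 4. Expected numbers out of 551:
  wild-type winged: 551 × 3/4 = 413.25
  vestigial-winged: 551 × 1/4 = 137.75

413.25, 137.75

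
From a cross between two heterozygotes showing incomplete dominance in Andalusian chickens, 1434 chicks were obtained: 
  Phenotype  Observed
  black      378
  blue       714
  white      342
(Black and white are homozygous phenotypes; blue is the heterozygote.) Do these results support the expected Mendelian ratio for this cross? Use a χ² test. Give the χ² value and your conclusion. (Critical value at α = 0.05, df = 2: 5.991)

With incomplete dominance, a heterozygote × heterozygote cross gives a 1:2:1 phenotypic ratio.
Under the 1:2:1 hypothesis (Σ ratio = 4, N = 1434):
  black: 1434 × 1/4 = 358.5
  blue: 1434 × 2/4 = 717
  white: 1434 × 1/4 = 358.5
χ² = Σ (O − E)² / E
  black: (378 − 358.5)² / 358.5 = 1.0607
  blue: (714 − 717)² / 717 = 0.0126
  white: (342 − 358.5)² / 358.5 = 0.7594
χ² = 1.0607 + 0.0126 + 0.7594 = 1.8327 ≈ 1.833
Degrees of freedom = 3 − 1 = 2; critical value at α = 0.05 is 5.991.
Since 1.833 < 5.991, we fail to reject the null hypothesis — the data are consistent with the 1:2:1 ratio.

1.833; consistent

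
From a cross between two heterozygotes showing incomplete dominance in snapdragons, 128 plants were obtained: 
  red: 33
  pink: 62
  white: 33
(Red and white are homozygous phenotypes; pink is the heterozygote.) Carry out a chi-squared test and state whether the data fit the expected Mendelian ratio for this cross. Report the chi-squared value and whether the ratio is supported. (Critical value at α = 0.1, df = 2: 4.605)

0.125; consistent

With incomplete dominance, a heterozygote × heterozygote cross gives a 1:2:1 phenotypic ratio.
Total ratio parts = 4. Expected numbers out of 128:
  red: 128 × 1/4 = 32
  pink: 128 × 2/4 = 64
  white: 128 × 1/4 = 32
χ² = Σ (O − E)² / E
  red: (33 − 32)² / 32 = 0.0312
  pink: (62 − 64)² / 64 = 0.0625
  white: (33 − 32)² / 32 = 0.0312
χ² = 0.0312 + 0.0625 + 0.0312 = 0.1249 ≈ 0.125
Degrees of freedom = 3 − 1 = 2; critical value at α = 0.1 is 4.605.
Since 0.125 < 4.605, we fail to reject the null hypothesis — the data are consistent with the 1:2:1 ratio.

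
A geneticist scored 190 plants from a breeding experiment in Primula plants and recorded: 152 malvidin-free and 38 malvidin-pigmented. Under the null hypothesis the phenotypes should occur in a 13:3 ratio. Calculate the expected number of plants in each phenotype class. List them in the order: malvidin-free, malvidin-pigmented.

154.375, 35.625

Expected counts for N = 190 under a 13:3 ratio (total parts = 16):
  malvidin-free: 190 × 13/16 = 154.375
  malvidin-pigmented: 190 × 3/16 = 35.625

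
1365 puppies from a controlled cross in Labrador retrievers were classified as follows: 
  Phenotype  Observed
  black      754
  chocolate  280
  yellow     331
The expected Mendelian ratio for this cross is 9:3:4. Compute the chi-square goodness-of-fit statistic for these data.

2.819

Total ratio parts = 16. Expected numbers out of 1365:
  black: 1365 × 9/16 = 767.8125
  chocolate: 1365 × 3/16 = 255.9375
  yellow: 1365 × 4/16 = 341.25
χ² = Σ (O − E)² / E
  black: (754 − 767.8125)² / 767.8125 = 0.2485
  chocolate: (280 − 255.9375)² / 255.9375 = 2.2623
  yellow: (331 − 341.25)² / 341.25 = 0.3079
χ² = 0.2485 + 2.2623 + 0.3079 = 2.8187 ≈ 2.819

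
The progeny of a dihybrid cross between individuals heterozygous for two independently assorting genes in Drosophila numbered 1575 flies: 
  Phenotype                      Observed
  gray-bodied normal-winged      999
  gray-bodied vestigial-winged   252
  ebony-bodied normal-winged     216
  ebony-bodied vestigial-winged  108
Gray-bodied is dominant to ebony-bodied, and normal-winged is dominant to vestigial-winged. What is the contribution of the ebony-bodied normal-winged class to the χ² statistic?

21.301

A dihybrid F₂ with independent assortment and complete dominance at both loci gives a 9:3:3:1 phenotypic ratio.
Total ratio parts = 16. Expected numbers out of 1575:
  gray-bodied normal-winged: 1575 × 9/16 = 885.9375
  gray-bodied vestigial-winged: 1575 × 3/16 = 295.3125
  ebony-bodied normal-winged: 1575 × 3/16 = 295.3125
  ebony-bodied vestigial-winged: 1575 × 1/16 = 98.4375
Contribution of ebony-bodied normal-winged: (216 − 295.3125)² / 295.3125 = 21.3011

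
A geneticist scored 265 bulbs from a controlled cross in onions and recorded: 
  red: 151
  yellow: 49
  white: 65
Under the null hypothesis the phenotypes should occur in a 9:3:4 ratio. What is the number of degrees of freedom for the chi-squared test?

2

A goodness-of-fit test with 3 phenotype classes has df = 3 − 1 = 2.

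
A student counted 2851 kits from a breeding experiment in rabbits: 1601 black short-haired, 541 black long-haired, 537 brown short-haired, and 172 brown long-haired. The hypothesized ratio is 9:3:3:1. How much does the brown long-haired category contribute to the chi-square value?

Total ratio parts = 16. Expected numbers out of 2851:
  black short-haired: 2851 × 9/16 = 1603.6875
  black long-haired: 2851 × 3/16 = 534.5625
  brown short-haired: 2851 × 3/16 = 534.5625
  brown long-haired: 2851 × 1/16 = 178.1875
Contribution of brown long-haired: (172 − 178.1875)² / 178.1875 = 0.2149

0.215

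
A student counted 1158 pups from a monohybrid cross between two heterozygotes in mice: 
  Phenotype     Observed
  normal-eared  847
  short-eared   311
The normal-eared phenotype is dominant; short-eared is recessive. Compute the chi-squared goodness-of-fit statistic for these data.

For a monohybrid cross between heterozygotes with complete dominance, the expected phenotypic ratio is 3:1.
Expected counts for N = 1158 under a 3:1 ratio (total parts = 4):
  normal-eared: 1158 × 3/4 = 868.5
  short-eared: 1158 × 1/4 = 289.5
χ² = Σ (O − E)² / E
  normal-eared: (847 − 868.5)² / 868.5 = 0.5322
  short-eared: (311 − 289.5)² / 289.5 = 1.5967
χ² = 0.5322 + 1.5967 = 2.1289 ≈ 2.129

2.129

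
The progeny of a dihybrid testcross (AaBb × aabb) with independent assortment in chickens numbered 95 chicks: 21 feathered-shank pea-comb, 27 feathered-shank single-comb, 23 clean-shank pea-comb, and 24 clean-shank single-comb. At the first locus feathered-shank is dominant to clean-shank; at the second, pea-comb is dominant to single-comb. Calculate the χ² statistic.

0.789

A dihybrid testcross with independent assortment gives a 1:1:1:1 ratio.
Under the 1:1:1:1 hypothesis (Σ ratio = 4, N = 95):
  feathered-shank pea-comb: 95 × 1/4 = 23.75
  feathered-shank single-comb: 95 × 1/4 = 23.75
  clean-shank pea-comb: 95 × 1/4 = 23.75
  clean-shank single-comb: 95 × 1/4 = 23.75
χ² = Σ (O − E)² / E
  feathered-shank pea-comb: (21 − 23.75)² / 23.75 = 0.3184
  feathered-shank single-comb: (27 − 23.75)² / 23.75 = 0.4447
  clean-shank pea-comb: (23 − 23.75)² / 23.75 = 0.0237
  clean-shank single-comb: (24 − 23.75)² / 23.75 = 0.0026
χ² = 0.3184 + 0.4447 + 0.0237 + 0.0026 = 0.7894 ≈ 0.789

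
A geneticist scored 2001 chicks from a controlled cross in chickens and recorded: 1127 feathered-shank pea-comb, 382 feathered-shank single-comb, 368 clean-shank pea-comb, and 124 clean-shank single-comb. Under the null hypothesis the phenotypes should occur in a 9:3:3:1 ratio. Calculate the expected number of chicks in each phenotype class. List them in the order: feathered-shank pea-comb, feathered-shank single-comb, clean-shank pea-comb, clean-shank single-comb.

1125.5625, 375.1875, 375.1875, 125.0625

The 9:3:3:1 ratio has 16 parts, so with N = 2001 the expected counts are:
  feathered-shank pea-comb: 2001 × 9/16 = 1125.5625
  feathered-shank single-comb: 2001 × 3/16 = 375.1875
  clean-shank pea-comb: 2001 × 3/16 = 375.1875
  clean-shank single-comb: 2001 × 1/16 = 125.0625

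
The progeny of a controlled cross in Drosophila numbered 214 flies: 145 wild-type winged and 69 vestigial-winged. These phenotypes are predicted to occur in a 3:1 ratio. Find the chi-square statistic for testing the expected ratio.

5.988

Under the 3:1 hypothesis (Σ ratio = 4, N = 214):
  wild-type winged: 214 × 3/4 = 160.5
  vestigial-winged: 214 × 1/4 = 53.5
χ² = Σ (O − E)² / E
  wild-type winged: (145 − 160.5)² / 160.5 = 1.4969
  vestigial-winged: (69 − 53.5)² / 53.5 = 4.4907
χ² = 1.4969 + 4.4907 = 5.9876 ≈ 5.988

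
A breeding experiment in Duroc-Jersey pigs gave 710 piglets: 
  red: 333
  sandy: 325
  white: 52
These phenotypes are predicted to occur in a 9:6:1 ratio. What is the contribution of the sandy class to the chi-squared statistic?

Under the 9:6:1 hypothesis (Σ ratio = 16, N = 710):
  red: 710 × 9/16 = 399.375
  sandy: 710 × 6/16 = 266.25
  white: 710 × 1/16 = 44.375
Contribution of sandy: (325 − 266.25)² / 266.25 = 12.9636

12.964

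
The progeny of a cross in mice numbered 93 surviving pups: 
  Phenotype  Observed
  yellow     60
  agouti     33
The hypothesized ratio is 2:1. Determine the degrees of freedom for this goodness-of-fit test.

A goodness-of-fit test with 2 phenotype classes has df = 2 − 1 = 1.

1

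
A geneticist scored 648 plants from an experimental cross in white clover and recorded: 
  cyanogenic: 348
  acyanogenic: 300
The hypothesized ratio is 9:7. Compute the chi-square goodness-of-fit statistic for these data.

Under the 9:7 hypothesis (Σ ratio = 16, N = 648):
  cyanogenic: 648 × 9/16 = 364.5
  acyanogenic: 648 × 7/16 = 283.5
χ² = Σ (O − E)² / E
  cyanogenic: (348 − 364.5)² / 364.5 = 0.7469
  acyanogenic: (300 − 283.5)² / 283.5 = 0.9603
χ² = 0.7469 + 0.9603 = 1.7072 ≈ 1.707

1.707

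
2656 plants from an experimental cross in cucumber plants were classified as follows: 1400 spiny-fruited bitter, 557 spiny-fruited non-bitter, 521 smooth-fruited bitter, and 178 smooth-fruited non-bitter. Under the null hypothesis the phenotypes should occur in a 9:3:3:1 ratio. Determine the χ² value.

Total ratio parts = 16. Expected numbers out of 2656:
  spiny-fruited bitter: 2656 × 9/16 = 1494
  spiny-fruited non-bitter: 2656 × 3/16 = 498
  smooth-fruited bitter: 2656 × 3/16 = 498
  smooth-fruited non-bitter: 2656 × 1/16 = 166
χ² = Σ (O − E)² / E
  spiny-fruited bitter: (1400 − 1494)² / 1494 = 5.9143
  spiny-fruited non-bitter: (557 − 498)² / 498 = 6.9900
  smooth-fruited bitter: (521 − 498)² / 498 = 1.0622
  smooth-fruited non-bitter: (178 − 166)² / 166 = 0.8675
χ² = 5.9143 + 6.9900 + 1.0622 + 0.8675 = 14.834

14.834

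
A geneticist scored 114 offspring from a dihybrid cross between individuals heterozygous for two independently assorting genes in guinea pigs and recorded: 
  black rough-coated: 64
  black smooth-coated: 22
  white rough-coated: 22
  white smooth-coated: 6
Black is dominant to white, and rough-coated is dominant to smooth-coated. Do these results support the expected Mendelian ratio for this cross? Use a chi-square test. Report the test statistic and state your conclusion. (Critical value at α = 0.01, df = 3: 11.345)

A dihybrid F₂ with independent assortment and complete dominance at both loci gives a 9:3:3:1 phenotypic ratio.
The 9:3:3:1 ratio has 16 parts, so with N = 114 the expected counts are:
  black rough-coated: 114 × 9/16 = 64.125
  black smooth-coated: 114 × 3/16 = 21.375
  white rough-coated: 114 × 3/16 = 21.375
  white smooth-coated: 114 × 1/16 = 7.125
χ² = Σ (O − E)² / E
  black rough-coated: (64 − 64.125)² / 64.125 = 0.0002
  black smooth-coated: (22 − 21.375)² / 21.375 = 0.0183
  white rough-coated: (22 − 21.375)² / 21.375 = 0.0183
  white smooth-coated: (6 − 7.125)² / 7.125 = 0.1776
χ² = 0.0002 + 0.0183 + 0.0183 + 0.1776 = 0.2144 ≈ 0.214
Degrees of freedom = 4 − 1 = 3; critical value at α = 0.01 is 11.345.
Since 0.214 < 11.345, we fail to reject the null hypothesis — the data are consistent with the 9:3:3:1 ratio.

0.214; consistent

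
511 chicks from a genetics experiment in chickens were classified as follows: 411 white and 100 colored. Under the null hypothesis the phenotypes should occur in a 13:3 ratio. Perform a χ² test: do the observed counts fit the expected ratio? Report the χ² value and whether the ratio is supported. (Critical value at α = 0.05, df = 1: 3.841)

0.225; consistent

Under the 13:3 hypothesis (Σ ratio = 16, N = 511):
  white: 511 × 13/16 = 415.1875
  colored: 511 × 3/16 = 95.8125
χ² = Σ (O − E)² / E
  white: (411 − 415.1875)² / 415.1875 = 0.0422
  colored: (100 − 95.8125)² / 95.8125 = 0.1830
χ² = 0.0422 + 0.1830 = 0.2252 ≈ 0.225
Degrees of freedom = 2 − 1 = 1; critical value at α = 0.05 is 3.841.
Since 0.225 < 3.841, we fail to reject the null hypothesis — the data are consistent with the 13:3 ratio.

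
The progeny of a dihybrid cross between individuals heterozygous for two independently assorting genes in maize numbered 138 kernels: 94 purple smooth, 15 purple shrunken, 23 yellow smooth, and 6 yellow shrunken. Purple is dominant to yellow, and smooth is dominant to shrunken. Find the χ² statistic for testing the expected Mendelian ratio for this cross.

A dihybrid F₂ with independent assortment and complete dominance at both loci gives a 9:3:3:1 phenotypic ratio.
The 9:3:3:1 ratio has 16 parts, so with N = 138 the expected counts are:
  purple smooth: 138 × 9/16 = 77.625
  purple shrunken: 138 × 3/16 = 25.875
  yellow smooth: 138 × 3/16 = 25.875
  yellow shrunken: 138 × 1/16 = 8.625
χ² = Σ (O − E)² / E
  purple smooth: (94 − 77.625)² / 77.625 = 3.4543
  purple shrunken: (15 − 25.875)² / 25.875 = 4.5707
  yellow smooth: (23 − 25.875)² / 25.875 = 0.3194
  yellow shrunken: (6 − 8.625)² / 8.625 = 0.7989
χ² = 3.4543 + 4.5707 + 0.3194 + 0.7989 = 9.1433 ≈ 9.143

9.143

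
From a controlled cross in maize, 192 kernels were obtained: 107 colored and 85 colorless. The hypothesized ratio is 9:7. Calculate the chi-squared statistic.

0.021

Under the 9:7 hypothesis (Σ ratio = 16, N = 192):
  colored: 192 × 9/16 = 108
  colorless: 192 × 7/16 = 84
χ² = Σ (O − E)² / E
  colored: (107 − 108)² / 108 = 0.0093
  colorless: (85 − 84)² / 84 = 0.0119
χ² = 0.0093 + 0.0119 = 0.0212 ≈ 0.021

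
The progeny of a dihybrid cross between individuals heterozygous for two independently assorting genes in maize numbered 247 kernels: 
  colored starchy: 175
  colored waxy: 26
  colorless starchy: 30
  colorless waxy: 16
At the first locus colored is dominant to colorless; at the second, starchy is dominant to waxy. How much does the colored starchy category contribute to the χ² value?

9.360

A dihybrid F₂ with independent assortment and complete dominance at both loci gives a 9:3:3:1 phenotypic ratio.
Total ratio parts = 16. Expected numbers out of 247:
  colored starchy: 247 × 9/16 = 138.9375
  colored waxy: 247 × 3/16 = 46.3125
  colorless starchy: 247 × 3/16 = 46.3125
  colorless waxy: 247 × 1/16 = 15.4375
Contribution of colored starchy: (175 − 138.9375)² / 138.9375 = 9.3604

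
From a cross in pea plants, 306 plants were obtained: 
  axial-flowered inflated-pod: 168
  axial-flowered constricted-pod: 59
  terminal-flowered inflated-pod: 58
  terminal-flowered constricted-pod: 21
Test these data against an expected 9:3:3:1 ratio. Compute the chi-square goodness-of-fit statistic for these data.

Total ratio parts = 16. Expected numbers out of 306:
  axial-flowered inflated-pod: 306 × 9/16 = 172.125
  axial-flowered constricted-pod: 306 × 3/16 = 57.375
  terminal-flowered inflated-pod: 306 × 3/16 = 57.375
  terminal-flowered constricted-pod: 306 × 1/16 = 19.125
χ² = Σ (O − E)² / E
  axial-flowered inflated-pod: (168 − 172.125)² / 172.125 = 0.0989
  axial-flowered constricted-pod: (59 − 57.375)² / 57.375 = 0.0460
  terminal-flowered inflated-pod: (58 − 57.375)² / 57.375 = 0.0068
  terminal-flowered constricted-pod: (21 − 19.125)² / 19.125 = 0.1838
χ² = 0.0989 + 0.0460 + 0.0068 + 0.1838 = 0.3355 ≈ 0.336

0.336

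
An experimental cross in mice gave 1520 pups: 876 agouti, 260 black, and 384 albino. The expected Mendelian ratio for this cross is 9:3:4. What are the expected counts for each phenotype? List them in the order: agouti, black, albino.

855, 285, 380

The 9:3:4 ratio has 16 parts, so with N = 1520 the expected counts are:
  agouti: 1520 × 9/16 = 855
  black: 1520 × 3/16 = 285
  albino: 1520 × 4/16 = 380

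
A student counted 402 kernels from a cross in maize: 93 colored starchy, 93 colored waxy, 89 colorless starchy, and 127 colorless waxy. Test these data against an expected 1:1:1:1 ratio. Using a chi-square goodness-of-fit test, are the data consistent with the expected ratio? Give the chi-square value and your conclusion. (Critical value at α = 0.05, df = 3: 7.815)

9.423; not consistent

The 1:1:1:1 ratio has 4 parts, so with N = 402 the expected counts are:
  colored starchy: 402 × 1/4 = 100.5
  colored waxy: 402 × 1/4 = 100.5
  colorless starchy: 402 × 1/4 = 100.5
  colorless waxy: 402 × 1/4 = 100.5
χ² = Σ (O − E)² / E
  colored starchy: (93 − 100.5)² / 100.5 = 0.5597
  colored waxy: (93 − 100.5)² / 100.5 = 0.5597
  colorless starchy: (89 − 100.5)² / 100.5 = 1.3159
  colorless waxy: (127 − 100.5)² / 100.5 = 6.9876
χ² = 0.5597 + 0.5597 + 1.3159 + 6.9876 = 9.4229 ≈ 9.423
Degrees of freedom = 4 − 1 = 3; critical value at α = 0.05 is 7.815.
Since 9.423 > 7.815, we reject the null hypothesis — the data do not fit the 1:1:1:1 ratio.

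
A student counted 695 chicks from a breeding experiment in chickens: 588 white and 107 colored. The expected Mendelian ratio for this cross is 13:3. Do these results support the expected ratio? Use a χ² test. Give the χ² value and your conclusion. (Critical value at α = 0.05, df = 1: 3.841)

5.133; not consistent

Under the 13:3 hypothesis (Σ ratio = 16, N = 695):
  white: 695 × 13/16 = 564.6875
  colored: 695 × 3/16 = 130.3125
χ² = Σ (O − E)² / E
  white: (588 − 564.6875)² / 564.6875 = 0.9624
  colored: (107 − 130.3125)² / 130.3125 = 4.1705
χ² = 0.9624 + 4.1705 = 5.1329 ≈ 5.133
Degrees of freedom = 2 − 1 = 1; critical value at α = 0.05 is 3.841.
Since 5.133 > 3.841, we reject the null hypothesis — the data do not fit the 13:3 ratio.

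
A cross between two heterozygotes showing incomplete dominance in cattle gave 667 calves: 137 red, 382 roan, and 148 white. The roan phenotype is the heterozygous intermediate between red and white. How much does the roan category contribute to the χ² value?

7.053

With incomplete dominance, a heterozygote × heterozygote cross gives a 1:2:1 phenotypic ratio.
The 1:2:1 ratio has 4 parts, so with N = 667 the expected counts are:
  red: 667 × 1/4 = 166.75
  roan: 667 × 2/4 = 333.5
  white: 667 × 1/4 = 166.75
Contribution of roan: (382 − 333.5)² / 333.5 = 7.0532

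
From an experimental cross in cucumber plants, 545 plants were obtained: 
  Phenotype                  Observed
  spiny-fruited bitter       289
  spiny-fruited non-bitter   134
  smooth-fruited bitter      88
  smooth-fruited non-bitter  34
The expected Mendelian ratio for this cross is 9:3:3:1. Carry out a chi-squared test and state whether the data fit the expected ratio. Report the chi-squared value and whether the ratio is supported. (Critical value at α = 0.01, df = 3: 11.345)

12.880; not consistent

Expected counts for N = 545 under a 9:3:3:1 ratio (total parts = 16):
  spiny-fruited bitter: 545 × 9/16 = 306.5625
  spiny-fruited non-bitter: 545 × 3/16 = 102.1875
  smooth-fruited bitter: 545 × 3/16 = 102.1875
  smooth-fruited non-bitter: 545 × 1/16 = 34.0625
χ² = Σ (O − E)² / E
  spiny-fruited bitter: (289 − 306.5625)² / 306.5625 = 1.0061
  spiny-fruited non-bitter: (134 − 102.1875)² / 102.1875 = 9.9037
  smooth-fruited bitter: (88 − 102.1875)² / 102.1875 = 1.9698
  smooth-fruited non-bitter: (34 − 34.0625)² / 34.0625 = 0.0001
χ² = 1.0061 + 9.9037 + 1.9698 + 0.0001 = 12.8797 ≈ 12.880
Degrees of freedom = 4 − 1 = 3; critical value at α = 0.01 is 11.345.
Since 12.880 > 11.345, we reject the null hypothesis — the data do not fit the 9:3:3:1 ratio.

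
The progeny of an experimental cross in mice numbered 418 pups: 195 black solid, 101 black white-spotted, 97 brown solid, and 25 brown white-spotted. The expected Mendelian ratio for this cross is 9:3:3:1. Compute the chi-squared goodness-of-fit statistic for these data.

17.853

Expected counts for N = 418 under a 9:3:3:1 ratio (total parts = 16):
  black solid: 418 × 9/16 = 235.125
  black white-spotted: 418 × 3/16 = 78.375
  brown solid: 418 × 3/16 = 78.375
  brown white-spotted: 418 × 1/16 = 26.125
χ² = Σ (O − E)² / E
  black solid: (195 − 235.125)² / 235.125 = 6.8475
  black white-spotted: (101 − 78.375)² / 78.375 = 6.5313
  brown solid: (97 − 78.375)² / 78.375 = 4.4260
  brown white-spotted: (25 − 26.125)² / 26.125 = 0.0484
χ² = 6.8475 + 6.5313 + 4.4260 + 0.0484 = 17.8532 ≈ 17.853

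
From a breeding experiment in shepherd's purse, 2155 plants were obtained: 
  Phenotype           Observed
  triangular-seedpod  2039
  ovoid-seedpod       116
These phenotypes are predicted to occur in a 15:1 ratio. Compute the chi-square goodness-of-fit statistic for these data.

Under the 15:1 hypothesis (Σ ratio = 16, N = 2155):
  triangular-seedpod: 2155 × 15/16 = 2020.3125
  ovoid-seedpod: 2155 × 1/16 = 134.6875
χ² = Σ (O − E)² / E
  triangular-seedpod: (2039 − 2020.3125)² / 2020.3125 = 0.1729
  ovoid-seedpod: (116 − 134.6875)² / 134.6875 = 2.5928
χ² = 0.1729 + 2.5928 = 2.7657 ≈ 2.766

2.766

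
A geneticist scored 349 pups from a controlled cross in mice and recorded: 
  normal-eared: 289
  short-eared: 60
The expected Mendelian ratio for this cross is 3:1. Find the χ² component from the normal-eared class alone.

Total ratio parts = 4. Expected numbers out of 349:
  normal-eared: 349 × 3/4 = 261.75
  short-eared: 349 × 1/4 = 87.25
Contribution of normal-eared: (289 − 261.75)² / 261.75 = 2.8369

2.837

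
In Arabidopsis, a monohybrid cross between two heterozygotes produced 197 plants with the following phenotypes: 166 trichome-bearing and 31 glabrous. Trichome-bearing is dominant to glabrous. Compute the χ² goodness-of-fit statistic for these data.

9.017

For a monohybrid cross between heterozygotes with complete dominance, the expected phenotypic ratio is 3:1.
The 3:1 ratio has 4 parts, so with N = 197 the expected counts are:
  trichome-bearing: 197 × 3/4 = 147.75
  glabrous: 197 × 1/4 = 49.25
χ² = Σ (O − E)² / E
  trichome-bearing: (166 − 147.75)² / 147.75 = 2.2542
  glabrous: (31 − 49.25)² / 49.25 = 6.7627
χ² = 2.2542 + 6.7627 = 9.0169 ≈ 9.017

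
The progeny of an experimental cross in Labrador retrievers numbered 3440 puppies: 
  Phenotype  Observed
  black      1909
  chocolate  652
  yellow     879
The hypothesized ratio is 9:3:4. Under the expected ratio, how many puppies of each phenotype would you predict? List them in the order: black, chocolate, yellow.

Under the 9:3:4 hypothesis (Σ ratio = 16, N = 3440):
  black: 3440 × 9/16 = 1935
  chocolate: 3440 × 3/16 = 645
  yellow: 3440 × 4/16 = 860

1935, 645, 860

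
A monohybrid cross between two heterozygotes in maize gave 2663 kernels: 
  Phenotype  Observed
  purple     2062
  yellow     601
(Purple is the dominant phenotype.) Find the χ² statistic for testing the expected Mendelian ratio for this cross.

For a monohybrid cross between heterozygotes with complete dominance, the expected phenotypic ratio is 3:1.
Total ratio parts = 4. Expected numbers out of 2663:
  purple: 2663 × 3/4 = 1997.25
  yellow: 2663 × 1/4 = 665.75
χ² = Σ (O − E)² / E
  purple: (2062 − 1997.25)² / 1997.25 = 2.0992
  yellow: (601 − 665.75)² / 665.75 = 6.2975
χ² = 2.0992 + 6.2975 = 8.3967 ≈ 8.397

8.397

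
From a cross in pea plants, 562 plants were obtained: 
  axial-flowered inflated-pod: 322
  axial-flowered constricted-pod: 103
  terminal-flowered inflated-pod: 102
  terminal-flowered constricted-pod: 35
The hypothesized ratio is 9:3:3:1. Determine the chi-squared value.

0.271

Total ratio parts = 16. Expected numbers out of 562:
  axial-flowered inflated-pod: 562 × 9/16 = 316.125
  axial-flowered constricted-pod: 562 × 3/16 = 105.375
  terminal-flowered inflated-pod: 562 × 3/16 = 105.375
  terminal-flowered constricted-pod: 562 × 1/16 = 35.125
χ² = Σ (O − E)² / E
  axial-flowered inflated-pod: (322 − 316.125)² / 316.125 = 0.1092
  axial-flowered constricted-pod: (103 − 105.375)² / 105.375 = 0.0535
  terminal-flowered inflated-pod: (102 − 105.375)² / 105.375 = 0.1081
  terminal-flowered constricted-pod: (35 − 35.125)² / 35.125 = 0.0004
χ² = 0.1092 + 0.0535 + 0.1081 + 0.0004 = 0.2712 ≈ 0.271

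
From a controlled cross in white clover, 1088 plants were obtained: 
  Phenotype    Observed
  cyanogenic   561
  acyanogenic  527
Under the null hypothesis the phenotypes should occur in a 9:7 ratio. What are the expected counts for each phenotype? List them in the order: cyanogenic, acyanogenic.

The 9:7 ratio has 16 parts, so with N = 1088 the expected counts are:
  cyanogenic: 1088 × 9/16 = 612
  acyanogenic: 1088 × 7/16 = 476

612, 476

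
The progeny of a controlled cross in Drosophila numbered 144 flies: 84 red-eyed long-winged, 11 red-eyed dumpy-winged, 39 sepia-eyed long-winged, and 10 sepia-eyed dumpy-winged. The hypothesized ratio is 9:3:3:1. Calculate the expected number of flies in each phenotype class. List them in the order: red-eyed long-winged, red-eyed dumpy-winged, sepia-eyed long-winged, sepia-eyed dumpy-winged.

81, 27, 27, 9

Under the 9:3:3:1 hypothesis (Σ ratio = 16, N = 144):
  red-eyed long-winged: 144 × 9/16 = 81
  red-eyed dumpy-winged: 144 × 3/16 = 27
  sepia-eyed long-winged: 144 × 3/16 = 27
  sepia-eyed dumpy-winged: 144 × 1/16 = 9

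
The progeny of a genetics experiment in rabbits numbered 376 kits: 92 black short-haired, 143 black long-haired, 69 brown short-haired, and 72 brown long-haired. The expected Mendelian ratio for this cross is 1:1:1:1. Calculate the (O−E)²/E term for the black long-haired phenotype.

Expected counts for N = 376 under a 1:1:1:1 ratio (total parts = 4):
  black short-haired: 376 × 1/4 = 94
  black long-haired: 376 × 1/4 = 94
  brown short-haired: 376 × 1/4 = 94
  brown long-haired: 376 × 1/4 = 94
Contribution of black long-haired: (143 − 94)² / 94 = 25.5426

25.543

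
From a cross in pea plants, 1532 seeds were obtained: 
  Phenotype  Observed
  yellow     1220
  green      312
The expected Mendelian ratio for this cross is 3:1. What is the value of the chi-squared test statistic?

The 3:1 ratio has 4 parts, so with N = 1532 the expected counts are:
  yellow: 1532 × 3/4 = 1149
  green: 1532 × 1/4 = 383
χ² = Σ (O − E)² / E
  yellow: (1220 − 1149)² / 1149 = 4.3873
  green: (312 − 383)² / 383 = 13.1619
χ² = 4.3873 + 13.1619 = 17.5492 ≈ 17.549

17.549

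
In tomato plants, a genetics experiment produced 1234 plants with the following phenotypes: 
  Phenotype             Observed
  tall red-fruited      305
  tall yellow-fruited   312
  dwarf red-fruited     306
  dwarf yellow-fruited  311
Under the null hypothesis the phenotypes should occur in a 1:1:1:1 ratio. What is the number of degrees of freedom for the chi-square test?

3

A goodness-of-fit test with 4 phenotype classes has df = 4 − 1 = 3.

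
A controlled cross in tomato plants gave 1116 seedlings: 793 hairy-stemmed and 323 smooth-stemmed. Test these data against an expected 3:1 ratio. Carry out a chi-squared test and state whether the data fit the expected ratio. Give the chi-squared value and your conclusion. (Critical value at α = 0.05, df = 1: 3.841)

The 3:1 ratio has 4 parts, so with N = 1116 the expected counts are:
  hairy-stemmed: 1116 × 3/4 = 837
  smooth-stemmed: 1116 × 1/4 = 279
χ² = Σ (O − E)² / E
  hairy-stemmed: (793 − 837)² / 837 = 2.3130
  smooth-stemmed: (323 − 279)² / 279 = 6.9391
χ² = 2.3130 + 6.9391 = 9.2521 ≈ 9.252
Degrees of freedom = 2 − 1 = 1; critical value at α = 0.05 is 3.841.
Since 9.252 > 3.841, we reject the null hypothesis — the data do not fit the 3:1 ratio.

9.252; not consistent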